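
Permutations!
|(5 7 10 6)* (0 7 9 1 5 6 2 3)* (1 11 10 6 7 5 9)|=8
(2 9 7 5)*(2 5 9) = (7 9) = [0, 1, 2, 3, 4, 5, 6, 9, 8, 7]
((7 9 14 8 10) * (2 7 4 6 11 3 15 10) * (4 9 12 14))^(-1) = ((2 7 12 14 8)(3 15 10 9 4 6 11))^(-1) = (2 8 14 12 7)(3 11 6 4 9 10 15)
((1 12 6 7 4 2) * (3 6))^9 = (1 3 7 2 12 6 4)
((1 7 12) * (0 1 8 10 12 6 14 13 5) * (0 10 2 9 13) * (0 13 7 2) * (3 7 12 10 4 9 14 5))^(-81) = ((0 1 2 14 13 3 7 6 5 4 9 12 8))^(-81) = (0 9 6 13 1 12 5 3 2 8 4 7 14)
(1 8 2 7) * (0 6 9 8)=(0 6 9 8 2 7 1)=[6, 0, 7, 3, 4, 5, 9, 1, 2, 8]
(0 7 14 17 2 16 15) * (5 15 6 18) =[7, 1, 16, 3, 4, 15, 18, 14, 8, 9, 10, 11, 12, 13, 17, 0, 6, 2, 5] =(0 7 14 17 2 16 6 18 5 15)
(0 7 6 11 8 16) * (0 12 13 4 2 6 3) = (0 7 3)(2 6 11 8 16 12 13 4) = [7, 1, 6, 0, 2, 5, 11, 3, 16, 9, 10, 8, 13, 4, 14, 15, 12]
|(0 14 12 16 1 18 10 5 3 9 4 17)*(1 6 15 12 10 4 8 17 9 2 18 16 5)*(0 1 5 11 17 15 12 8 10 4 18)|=|(18)(0 14 4 9 10 5 3 2)(1 16 6 12 11 17)(8 15)|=24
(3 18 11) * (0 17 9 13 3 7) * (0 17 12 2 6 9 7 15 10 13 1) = (0 12 2 6 9 1)(3 18 11 15 10 13)(7 17) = [12, 0, 6, 18, 4, 5, 9, 17, 8, 1, 13, 15, 2, 3, 14, 10, 16, 7, 11]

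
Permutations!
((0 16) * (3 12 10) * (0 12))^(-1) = (0 3 10 12 16)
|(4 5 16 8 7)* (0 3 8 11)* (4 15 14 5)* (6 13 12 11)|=12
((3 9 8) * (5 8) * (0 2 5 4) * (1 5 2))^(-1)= (0 4 9 3 8 5 1)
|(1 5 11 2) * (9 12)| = |(1 5 11 2)(9 12)| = 4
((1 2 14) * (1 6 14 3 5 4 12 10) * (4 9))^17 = ((1 2 3 5 9 4 12 10)(6 14))^17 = (1 2 3 5 9 4 12 10)(6 14)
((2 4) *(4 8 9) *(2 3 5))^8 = (2 9 3)(4 5 8)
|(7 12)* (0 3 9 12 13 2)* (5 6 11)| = 21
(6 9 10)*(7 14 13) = (6 9 10)(7 14 13) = [0, 1, 2, 3, 4, 5, 9, 14, 8, 10, 6, 11, 12, 7, 13]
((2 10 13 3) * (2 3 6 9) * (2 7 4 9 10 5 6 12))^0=(13)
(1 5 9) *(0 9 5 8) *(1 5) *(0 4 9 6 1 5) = [6, 8, 2, 3, 9, 5, 1, 7, 4, 0] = (0 6 1 8 4 9)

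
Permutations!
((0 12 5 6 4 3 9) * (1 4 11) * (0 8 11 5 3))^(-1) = (0 4 1 11 8 9 3 12)(5 6)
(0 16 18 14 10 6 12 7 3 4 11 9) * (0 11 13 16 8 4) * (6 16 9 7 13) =(0 8 4 6 12 13 9 11 7 3)(10 16 18 14) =[8, 1, 2, 0, 6, 5, 12, 3, 4, 11, 16, 7, 13, 9, 10, 15, 18, 17, 14]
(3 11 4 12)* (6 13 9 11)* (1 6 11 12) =(1 6 13 9 12 3 11 4) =[0, 6, 2, 11, 1, 5, 13, 7, 8, 12, 10, 4, 3, 9]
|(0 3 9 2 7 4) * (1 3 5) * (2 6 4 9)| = 9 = |(0 5 1 3 2 7 9 6 4)|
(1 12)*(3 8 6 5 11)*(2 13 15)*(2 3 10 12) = (1 2 13 15 3 8 6 5 11 10 12) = [0, 2, 13, 8, 4, 11, 5, 7, 6, 9, 12, 10, 1, 15, 14, 3]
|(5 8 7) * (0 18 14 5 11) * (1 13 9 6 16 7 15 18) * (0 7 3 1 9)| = 70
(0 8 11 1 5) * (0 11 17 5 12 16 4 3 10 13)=(0 8 17 5 11 1 12 16 4 3 10 13)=[8, 12, 2, 10, 3, 11, 6, 7, 17, 9, 13, 1, 16, 0, 14, 15, 4, 5]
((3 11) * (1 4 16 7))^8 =((1 4 16 7)(3 11))^8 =(16)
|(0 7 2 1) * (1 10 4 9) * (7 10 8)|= 15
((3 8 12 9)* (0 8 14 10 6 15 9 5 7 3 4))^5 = ((0 8 12 5 7 3 14 10 6 15 9 4))^5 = (0 3 9 5 6 8 14 4 7 15 12 10)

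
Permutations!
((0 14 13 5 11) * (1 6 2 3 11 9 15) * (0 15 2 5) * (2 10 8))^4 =((0 14 13)(1 6 5 9 10 8 2 3 11 15))^4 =(0 14 13)(1 10 11 5 2)(3 6 8 15 9)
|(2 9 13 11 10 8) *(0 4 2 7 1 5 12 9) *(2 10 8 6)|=|(0 4 10 6 2)(1 5 12 9 13 11 8 7)|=40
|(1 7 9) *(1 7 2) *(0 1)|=|(0 1 2)(7 9)|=6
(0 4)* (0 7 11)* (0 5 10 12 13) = (0 4 7 11 5 10 12 13) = [4, 1, 2, 3, 7, 10, 6, 11, 8, 9, 12, 5, 13, 0]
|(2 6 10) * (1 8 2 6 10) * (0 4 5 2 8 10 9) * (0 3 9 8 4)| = 12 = |(1 10 6)(2 8 4 5)(3 9)|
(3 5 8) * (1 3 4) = (1 3 5 8 4) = [0, 3, 2, 5, 1, 8, 6, 7, 4]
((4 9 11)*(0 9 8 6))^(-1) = ((0 9 11 4 8 6))^(-1) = (0 6 8 4 11 9)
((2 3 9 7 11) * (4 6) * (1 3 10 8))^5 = (1 2 9 8 11 3 10 7)(4 6)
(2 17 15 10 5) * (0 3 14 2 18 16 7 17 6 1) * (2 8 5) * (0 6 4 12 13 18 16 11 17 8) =(0 3 14)(1 6)(2 4 12 13 18 11 17 15 10)(5 16 7 8) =[3, 6, 4, 14, 12, 16, 1, 8, 5, 9, 2, 17, 13, 18, 0, 10, 7, 15, 11]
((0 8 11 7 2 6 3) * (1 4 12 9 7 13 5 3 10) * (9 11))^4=(0 2 4 5 9 10 11)(1 13 8 6 12 3 7)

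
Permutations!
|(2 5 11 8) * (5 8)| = 2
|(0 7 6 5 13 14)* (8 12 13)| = 8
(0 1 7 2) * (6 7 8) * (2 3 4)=(0 1 8 6 7 3 4 2)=[1, 8, 0, 4, 2, 5, 7, 3, 6]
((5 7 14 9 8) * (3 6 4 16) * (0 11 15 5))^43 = (0 5 9 11 7 8 15 14)(3 16 4 6)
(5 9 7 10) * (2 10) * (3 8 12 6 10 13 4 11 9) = (2 13 4 11 9 7)(3 8 12 6 10 5) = [0, 1, 13, 8, 11, 3, 10, 2, 12, 7, 5, 9, 6, 4]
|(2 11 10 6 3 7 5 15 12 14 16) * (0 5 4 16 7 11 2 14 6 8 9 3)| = |(0 5 15 12 6)(3 11 10 8 9)(4 16 14 7)| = 20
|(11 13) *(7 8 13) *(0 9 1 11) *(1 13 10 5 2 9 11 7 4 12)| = |(0 11 4 12 1 7 8 10 5 2 9 13)| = 12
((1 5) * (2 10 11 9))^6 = (2 11)(9 10)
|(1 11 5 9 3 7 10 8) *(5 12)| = 9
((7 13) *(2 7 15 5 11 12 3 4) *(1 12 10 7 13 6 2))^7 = (1 4 3 12)(2 6 7 10 11 5 15 13)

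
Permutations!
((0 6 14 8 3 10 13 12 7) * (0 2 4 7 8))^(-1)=((0 6 14)(2 4 7)(3 10 13 12 8))^(-1)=(0 14 6)(2 7 4)(3 8 12 13 10)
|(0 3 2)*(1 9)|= |(0 3 2)(1 9)|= 6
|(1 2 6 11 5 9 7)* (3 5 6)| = |(1 2 3 5 9 7)(6 11)| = 6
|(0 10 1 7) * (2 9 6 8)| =|(0 10 1 7)(2 9 6 8)| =4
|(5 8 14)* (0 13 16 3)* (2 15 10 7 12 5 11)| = |(0 13 16 3)(2 15 10 7 12 5 8 14 11)| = 36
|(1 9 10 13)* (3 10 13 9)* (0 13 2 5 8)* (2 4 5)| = 9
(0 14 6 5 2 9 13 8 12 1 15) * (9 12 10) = (0 14 6 5 2 12 1 15)(8 10 9 13) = [14, 15, 12, 3, 4, 2, 5, 7, 10, 13, 9, 11, 1, 8, 6, 0]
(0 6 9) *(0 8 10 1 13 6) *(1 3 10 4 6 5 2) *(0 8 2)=(0 8 4 6 9 2 1 13 5)(3 10)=[8, 13, 1, 10, 6, 0, 9, 7, 4, 2, 3, 11, 12, 5]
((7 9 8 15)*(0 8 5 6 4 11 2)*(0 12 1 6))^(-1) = ((0 8 15 7 9 5)(1 6 4 11 2 12))^(-1) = (0 5 9 7 15 8)(1 12 2 11 4 6)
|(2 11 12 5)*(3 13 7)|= |(2 11 12 5)(3 13 7)|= 12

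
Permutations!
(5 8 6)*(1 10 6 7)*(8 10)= (1 8 7)(5 10 6)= [0, 8, 2, 3, 4, 10, 5, 1, 7, 9, 6]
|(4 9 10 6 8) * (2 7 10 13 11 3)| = 10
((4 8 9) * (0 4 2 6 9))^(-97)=((0 4 8)(2 6 9))^(-97)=(0 8 4)(2 9 6)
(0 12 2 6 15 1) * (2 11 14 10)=(0 12 11 14 10 2 6 15 1)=[12, 0, 6, 3, 4, 5, 15, 7, 8, 9, 2, 14, 11, 13, 10, 1]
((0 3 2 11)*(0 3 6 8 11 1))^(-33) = ((0 6 8 11 3 2 1))^(-33) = (0 8 3 1 6 11 2)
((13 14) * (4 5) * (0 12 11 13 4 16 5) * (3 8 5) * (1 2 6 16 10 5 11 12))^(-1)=(0 4 14 13 11 8 3 16 6 2 1)(5 10)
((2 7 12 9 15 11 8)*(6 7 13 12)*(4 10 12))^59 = (2 9 13 15 4 11 10 8 12)(6 7)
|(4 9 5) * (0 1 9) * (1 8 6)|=|(0 8 6 1 9 5 4)|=7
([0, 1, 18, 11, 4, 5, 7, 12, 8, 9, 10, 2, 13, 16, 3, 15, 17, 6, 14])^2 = (2 14 11 18 3)(6 12 16)(7 13 17)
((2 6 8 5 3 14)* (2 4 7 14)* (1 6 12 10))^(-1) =(1 10 12 2 3 5 8 6)(4 14 7)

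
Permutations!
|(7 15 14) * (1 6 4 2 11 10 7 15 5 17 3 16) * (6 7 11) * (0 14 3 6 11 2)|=|(0 14 15 3 16 1 7 5 17 6 4)(2 11 10)|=33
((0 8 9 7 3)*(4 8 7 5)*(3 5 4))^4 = (4 8 9) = ((0 7 5 3)(4 8 9))^4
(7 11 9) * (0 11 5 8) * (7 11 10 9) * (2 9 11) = (0 10 11 7 5 8)(2 9) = [10, 1, 9, 3, 4, 8, 6, 5, 0, 2, 11, 7]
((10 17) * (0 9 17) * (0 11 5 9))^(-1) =((5 9 17 10 11))^(-1) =(5 11 10 17 9)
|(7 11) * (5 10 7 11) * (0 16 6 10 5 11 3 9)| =8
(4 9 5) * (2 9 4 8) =(2 9 5 8) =[0, 1, 9, 3, 4, 8, 6, 7, 2, 5]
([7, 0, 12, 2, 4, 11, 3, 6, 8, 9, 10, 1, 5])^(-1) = [1, 11, 3, 6, 4, 12, 7, 0, 8, 9, 10, 5, 2]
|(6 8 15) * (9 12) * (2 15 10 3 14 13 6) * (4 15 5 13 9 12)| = 11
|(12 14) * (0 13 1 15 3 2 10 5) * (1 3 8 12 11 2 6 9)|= |(0 13 3 6 9 1 15 8 12 14 11 2 10 5)|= 14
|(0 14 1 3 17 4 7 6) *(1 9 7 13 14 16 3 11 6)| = 12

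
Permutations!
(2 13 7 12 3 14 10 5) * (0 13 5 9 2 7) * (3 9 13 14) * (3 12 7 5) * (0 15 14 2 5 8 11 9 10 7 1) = [2, 0, 3, 12, 4, 8, 6, 1, 11, 5, 13, 9, 10, 15, 7, 14] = (0 2 3 12 10 13 15 14 7 1)(5 8 11 9)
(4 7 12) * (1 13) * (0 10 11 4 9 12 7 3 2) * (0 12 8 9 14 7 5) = [10, 13, 12, 2, 3, 0, 6, 5, 9, 8, 11, 4, 14, 1, 7] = (0 10 11 4 3 2 12 14 7 5)(1 13)(8 9)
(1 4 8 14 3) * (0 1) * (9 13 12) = [1, 4, 2, 0, 8, 5, 6, 7, 14, 13, 10, 11, 9, 12, 3] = (0 1 4 8 14 3)(9 13 12)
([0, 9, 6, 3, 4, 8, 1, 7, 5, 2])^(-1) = (1 6 2 9)(5 8)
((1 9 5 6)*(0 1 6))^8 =((0 1 9 5))^8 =(9)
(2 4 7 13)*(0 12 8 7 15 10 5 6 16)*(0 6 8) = (0 12)(2 4 15 10 5 8 7 13)(6 16) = [12, 1, 4, 3, 15, 8, 16, 13, 7, 9, 5, 11, 0, 2, 14, 10, 6]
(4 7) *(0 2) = (0 2)(4 7) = [2, 1, 0, 3, 7, 5, 6, 4]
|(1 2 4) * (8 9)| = 6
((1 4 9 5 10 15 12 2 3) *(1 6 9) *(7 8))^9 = (1 4)(2 3 6 9 5 10 15 12)(7 8)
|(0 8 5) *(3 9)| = |(0 8 5)(3 9)| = 6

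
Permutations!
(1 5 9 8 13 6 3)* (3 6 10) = (1 5 9 8 13 10 3) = [0, 5, 2, 1, 4, 9, 6, 7, 13, 8, 3, 11, 12, 10]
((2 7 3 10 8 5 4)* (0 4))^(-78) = (0 2 3 8)(4 7 10 5)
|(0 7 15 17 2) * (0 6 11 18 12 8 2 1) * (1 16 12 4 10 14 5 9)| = |(0 7 15 17 16 12 8 2 6 11 18 4 10 14 5 9 1)| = 17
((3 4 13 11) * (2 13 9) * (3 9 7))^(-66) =((2 13 11 9)(3 4 7))^(-66) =(2 11)(9 13)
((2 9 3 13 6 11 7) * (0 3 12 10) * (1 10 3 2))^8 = ((0 2 9 12 3 13 6 11 7 1 10))^8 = (0 7 13 9 10 11 3 2 1 6 12)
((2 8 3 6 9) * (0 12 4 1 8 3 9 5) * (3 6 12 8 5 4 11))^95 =((0 8 9 2 6 4 1 5)(3 12 11))^95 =(0 5 1 4 6 2 9 8)(3 11 12)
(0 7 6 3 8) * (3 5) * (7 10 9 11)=(0 10 9 11 7 6 5 3 8)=[10, 1, 2, 8, 4, 3, 5, 6, 0, 11, 9, 7]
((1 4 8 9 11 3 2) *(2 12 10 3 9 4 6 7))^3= (12)(1 2 7 6)(4 8)(9 11)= ((1 6 7 2)(3 12 10)(4 8)(9 11))^3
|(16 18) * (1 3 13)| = |(1 3 13)(16 18)| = 6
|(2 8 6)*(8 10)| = |(2 10 8 6)| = 4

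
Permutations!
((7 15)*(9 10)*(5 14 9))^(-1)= ((5 14 9 10)(7 15))^(-1)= (5 10 9 14)(7 15)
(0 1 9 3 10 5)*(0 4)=(0 1 9 3 10 5 4)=[1, 9, 2, 10, 0, 4, 6, 7, 8, 3, 5]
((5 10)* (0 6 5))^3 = ((0 6 5 10))^3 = (0 10 5 6)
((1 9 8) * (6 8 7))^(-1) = ((1 9 7 6 8))^(-1) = (1 8 6 7 9)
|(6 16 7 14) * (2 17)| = |(2 17)(6 16 7 14)| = 4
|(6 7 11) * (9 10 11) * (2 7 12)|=7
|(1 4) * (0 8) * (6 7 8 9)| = |(0 9 6 7 8)(1 4)| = 10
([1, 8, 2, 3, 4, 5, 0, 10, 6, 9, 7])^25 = (0 1 8 6)(7 10)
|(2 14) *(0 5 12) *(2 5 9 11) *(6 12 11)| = 4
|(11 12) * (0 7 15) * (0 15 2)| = 6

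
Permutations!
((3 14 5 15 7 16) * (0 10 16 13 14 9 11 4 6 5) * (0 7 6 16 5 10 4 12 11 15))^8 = (0 5 10 6 15 9 3 16 4)(7 14 13)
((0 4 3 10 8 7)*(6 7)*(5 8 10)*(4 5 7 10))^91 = ((0 5 8 6 10 4 3 7))^91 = (0 6 3 5 10 7 8 4)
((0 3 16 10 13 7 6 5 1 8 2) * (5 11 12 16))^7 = ((0 3 5 1 8 2)(6 11 12 16 10 13 7))^7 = (16)(0 3 5 1 8 2)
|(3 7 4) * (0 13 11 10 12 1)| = 6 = |(0 13 11 10 12 1)(3 7 4)|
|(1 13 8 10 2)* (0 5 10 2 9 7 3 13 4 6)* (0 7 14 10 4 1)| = |(0 5 4 6 7 3 13 8 2)(9 14 10)| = 9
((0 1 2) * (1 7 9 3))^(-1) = ((0 7 9 3 1 2))^(-1) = (0 2 1 3 9 7)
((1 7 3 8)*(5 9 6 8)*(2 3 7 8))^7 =((1 8)(2 3 5 9 6))^7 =(1 8)(2 5 6 3 9)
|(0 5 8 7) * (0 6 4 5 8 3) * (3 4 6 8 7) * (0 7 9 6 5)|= 15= |(0 9 6 5 4)(3 7 8)|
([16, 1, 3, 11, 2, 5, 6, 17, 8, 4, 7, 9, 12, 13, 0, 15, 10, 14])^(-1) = [14, 1, 4, 2, 9, 5, 6, 10, 8, 11, 16, 3, 12, 13, 17, 15, 0, 7]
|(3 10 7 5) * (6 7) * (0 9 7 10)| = |(0 9 7 5 3)(6 10)| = 10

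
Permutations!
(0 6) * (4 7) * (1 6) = (0 1 6)(4 7) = [1, 6, 2, 3, 7, 5, 0, 4]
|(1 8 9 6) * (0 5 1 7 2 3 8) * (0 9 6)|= 20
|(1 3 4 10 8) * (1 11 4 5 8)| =|(1 3 5 8 11 4 10)| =7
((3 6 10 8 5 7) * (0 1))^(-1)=((0 1)(3 6 10 8 5 7))^(-1)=(0 1)(3 7 5 8 10 6)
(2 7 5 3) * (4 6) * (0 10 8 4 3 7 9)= (0 10 8 4 6 3 2 9)(5 7)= [10, 1, 9, 2, 6, 7, 3, 5, 4, 0, 8]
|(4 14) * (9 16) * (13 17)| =2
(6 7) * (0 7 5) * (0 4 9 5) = (0 7 6)(4 9 5) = [7, 1, 2, 3, 9, 4, 0, 6, 8, 5]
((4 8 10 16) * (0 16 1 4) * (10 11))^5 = ((0 16)(1 4 8 11 10))^5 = (0 16)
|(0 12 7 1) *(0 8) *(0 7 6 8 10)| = |(0 12 6 8 7 1 10)| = 7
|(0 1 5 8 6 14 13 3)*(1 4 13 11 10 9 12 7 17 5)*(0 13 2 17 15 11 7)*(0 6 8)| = |(0 4 2 17 5)(3 13)(6 14 7 15 11 10 9 12)| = 40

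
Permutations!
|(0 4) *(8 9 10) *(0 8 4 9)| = 5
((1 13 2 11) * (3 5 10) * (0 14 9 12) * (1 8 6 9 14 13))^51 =((14)(0 13 2 11 8 6 9 12)(3 5 10))^51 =(14)(0 11 9 13 8 12 2 6)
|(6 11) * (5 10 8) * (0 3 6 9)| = |(0 3 6 11 9)(5 10 8)| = 15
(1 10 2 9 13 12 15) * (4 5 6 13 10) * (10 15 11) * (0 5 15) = [5, 4, 9, 3, 15, 6, 13, 7, 8, 0, 2, 10, 11, 12, 14, 1] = (0 5 6 13 12 11 10 2 9)(1 4 15)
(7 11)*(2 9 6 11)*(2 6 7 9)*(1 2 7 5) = [0, 2, 7, 3, 4, 1, 11, 6, 8, 5, 10, 9] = (1 2 7 6 11 9 5)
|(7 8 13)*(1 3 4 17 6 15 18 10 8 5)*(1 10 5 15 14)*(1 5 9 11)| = |(1 3 4 17 6 14 5 10 8 13 7 15 18 9 11)| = 15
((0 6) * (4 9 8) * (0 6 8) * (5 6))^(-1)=((0 8 4 9)(5 6))^(-1)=(0 9 4 8)(5 6)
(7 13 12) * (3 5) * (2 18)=(2 18)(3 5)(7 13 12)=[0, 1, 18, 5, 4, 3, 6, 13, 8, 9, 10, 11, 7, 12, 14, 15, 16, 17, 2]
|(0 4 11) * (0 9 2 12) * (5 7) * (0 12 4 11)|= 10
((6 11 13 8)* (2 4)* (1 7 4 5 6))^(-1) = ((1 7 4 2 5 6 11 13 8))^(-1) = (1 8 13 11 6 5 2 4 7)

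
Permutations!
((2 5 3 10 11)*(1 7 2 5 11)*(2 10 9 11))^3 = ((1 7 10)(3 9 11 5))^3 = (3 5 11 9)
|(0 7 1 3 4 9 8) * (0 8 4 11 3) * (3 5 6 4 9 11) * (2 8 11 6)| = 12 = |(0 7 1)(2 8 11 5)(4 6)|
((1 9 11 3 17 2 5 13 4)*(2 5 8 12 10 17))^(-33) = ((1 9 11 3 2 8 12 10 17 5 13 4))^(-33) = (1 3 12 5)(2 10 13 9)(4 11 8 17)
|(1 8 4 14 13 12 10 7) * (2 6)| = |(1 8 4 14 13 12 10 7)(2 6)| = 8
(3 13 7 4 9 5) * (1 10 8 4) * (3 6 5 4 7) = (1 10 8 7)(3 13)(4 9)(5 6) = [0, 10, 2, 13, 9, 6, 5, 1, 7, 4, 8, 11, 12, 3]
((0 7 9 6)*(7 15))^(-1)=((0 15 7 9 6))^(-1)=(0 6 9 7 15)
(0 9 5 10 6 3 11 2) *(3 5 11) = (0 9 11 2)(5 10 6) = [9, 1, 0, 3, 4, 10, 5, 7, 8, 11, 6, 2]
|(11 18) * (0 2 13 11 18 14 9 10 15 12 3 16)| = |(18)(0 2 13 11 14 9 10 15 12 3 16)| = 11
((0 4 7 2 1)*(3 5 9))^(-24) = ((0 4 7 2 1)(3 5 9))^(-24) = (9)(0 4 7 2 1)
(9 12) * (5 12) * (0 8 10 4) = (0 8 10 4)(5 12 9) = [8, 1, 2, 3, 0, 12, 6, 7, 10, 5, 4, 11, 9]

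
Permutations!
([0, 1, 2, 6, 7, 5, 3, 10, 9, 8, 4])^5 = [0, 1, 2, 6, 10, 5, 3, 4, 9, 8, 7]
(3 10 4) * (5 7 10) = (3 5 7 10 4) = [0, 1, 2, 5, 3, 7, 6, 10, 8, 9, 4]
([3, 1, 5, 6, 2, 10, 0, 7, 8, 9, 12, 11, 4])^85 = [3, 1, 2, 6, 4, 5, 0, 7, 8, 9, 10, 11, 12]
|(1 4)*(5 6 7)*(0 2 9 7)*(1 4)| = |(0 2 9 7 5 6)| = 6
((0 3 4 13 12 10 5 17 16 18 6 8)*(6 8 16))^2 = ((0 3 4 13 12 10 5 17 6 16 18 8))^2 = (0 4 12 5 6 18)(3 13 10 17 16 8)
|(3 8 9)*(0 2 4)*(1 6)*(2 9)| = |(0 9 3 8 2 4)(1 6)| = 6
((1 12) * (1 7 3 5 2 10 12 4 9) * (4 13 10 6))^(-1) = ((1 13 10 12 7 3 5 2 6 4 9))^(-1) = (1 9 4 6 2 5 3 7 12 10 13)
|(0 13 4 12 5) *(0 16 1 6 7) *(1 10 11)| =|(0 13 4 12 5 16 10 11 1 6 7)| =11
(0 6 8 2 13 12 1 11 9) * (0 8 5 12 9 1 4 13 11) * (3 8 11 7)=(0 6 5 12 4 13 9 11 1)(2 7 3 8)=[6, 0, 7, 8, 13, 12, 5, 3, 2, 11, 10, 1, 4, 9]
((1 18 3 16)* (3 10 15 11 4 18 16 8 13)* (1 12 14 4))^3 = ((1 16 12 14 4 18 10 15 11)(3 8 13))^3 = (1 14 10)(4 15 16)(11 12 18)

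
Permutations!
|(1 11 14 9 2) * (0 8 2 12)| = |(0 8 2 1 11 14 9 12)| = 8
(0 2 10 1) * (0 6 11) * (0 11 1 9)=[2, 6, 10, 3, 4, 5, 1, 7, 8, 0, 9, 11]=(11)(0 2 10 9)(1 6)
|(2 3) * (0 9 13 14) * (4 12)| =|(0 9 13 14)(2 3)(4 12)| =4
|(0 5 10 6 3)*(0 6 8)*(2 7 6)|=|(0 5 10 8)(2 7 6 3)|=4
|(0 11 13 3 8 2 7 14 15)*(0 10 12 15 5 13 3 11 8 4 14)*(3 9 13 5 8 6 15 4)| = 30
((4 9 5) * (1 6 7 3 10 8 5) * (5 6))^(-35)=(10)(1 5 4 9)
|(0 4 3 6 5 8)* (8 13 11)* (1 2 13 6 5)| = 10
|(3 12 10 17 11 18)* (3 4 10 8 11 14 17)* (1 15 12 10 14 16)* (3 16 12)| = |(1 15 3 10 16)(4 14 17 12 8 11 18)| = 35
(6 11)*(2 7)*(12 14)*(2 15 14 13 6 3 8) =(2 7 15 14 12 13 6 11 3 8) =[0, 1, 7, 8, 4, 5, 11, 15, 2, 9, 10, 3, 13, 6, 12, 14]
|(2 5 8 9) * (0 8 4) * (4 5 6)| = 6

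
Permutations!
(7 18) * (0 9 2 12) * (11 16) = [9, 1, 12, 3, 4, 5, 6, 18, 8, 2, 10, 16, 0, 13, 14, 15, 11, 17, 7] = (0 9 2 12)(7 18)(11 16)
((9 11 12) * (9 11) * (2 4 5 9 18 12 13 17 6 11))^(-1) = (2 12 18 9 5 4)(6 17 13 11)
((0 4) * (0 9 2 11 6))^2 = (0 9 11)(2 6 4)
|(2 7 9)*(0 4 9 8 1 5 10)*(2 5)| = |(0 4 9 5 10)(1 2 7 8)| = 20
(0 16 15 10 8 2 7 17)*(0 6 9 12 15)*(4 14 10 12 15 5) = (0 16)(2 7 17 6 9 15 12 5 4 14 10 8) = [16, 1, 7, 3, 14, 4, 9, 17, 2, 15, 8, 11, 5, 13, 10, 12, 0, 6]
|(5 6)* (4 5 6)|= 2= |(6)(4 5)|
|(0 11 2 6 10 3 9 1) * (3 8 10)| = 14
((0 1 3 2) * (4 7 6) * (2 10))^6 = ((0 1 3 10 2)(4 7 6))^6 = (0 1 3 10 2)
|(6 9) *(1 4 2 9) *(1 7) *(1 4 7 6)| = 5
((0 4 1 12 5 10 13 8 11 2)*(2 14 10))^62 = ((0 4 1 12 5 2)(8 11 14 10 13))^62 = (0 1 5)(2 4 12)(8 14 13 11 10)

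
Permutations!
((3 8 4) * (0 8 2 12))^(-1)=((0 8 4 3 2 12))^(-1)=(0 12 2 3 4 8)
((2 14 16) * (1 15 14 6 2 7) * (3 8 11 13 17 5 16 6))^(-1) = ((1 15 14 6 2 3 8 11 13 17 5 16 7))^(-1) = (1 7 16 5 17 13 11 8 3 2 6 14 15)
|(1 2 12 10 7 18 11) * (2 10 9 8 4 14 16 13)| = |(1 10 7 18 11)(2 12 9 8 4 14 16 13)| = 40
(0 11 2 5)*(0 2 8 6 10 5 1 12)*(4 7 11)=(0 4 7 11 8 6 10 5 2 1 12)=[4, 12, 1, 3, 7, 2, 10, 11, 6, 9, 5, 8, 0]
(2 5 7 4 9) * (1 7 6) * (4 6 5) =(1 7 6)(2 4 9) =[0, 7, 4, 3, 9, 5, 1, 6, 8, 2]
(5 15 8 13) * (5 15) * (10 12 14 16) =(8 13 15)(10 12 14 16) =[0, 1, 2, 3, 4, 5, 6, 7, 13, 9, 12, 11, 14, 15, 16, 8, 10]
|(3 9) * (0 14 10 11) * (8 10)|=10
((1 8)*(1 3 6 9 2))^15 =((1 8 3 6 9 2))^15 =(1 6)(2 3)(8 9)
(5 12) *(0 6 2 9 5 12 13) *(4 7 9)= (0 6 2 4 7 9 5 13)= [6, 1, 4, 3, 7, 13, 2, 9, 8, 5, 10, 11, 12, 0]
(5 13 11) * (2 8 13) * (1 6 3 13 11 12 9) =[0, 6, 8, 13, 4, 2, 3, 7, 11, 1, 10, 5, 9, 12] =(1 6 3 13 12 9)(2 8 11 5)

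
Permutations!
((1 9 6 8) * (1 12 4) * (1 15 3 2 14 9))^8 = (2 3 15 4 12 8 6 9 14)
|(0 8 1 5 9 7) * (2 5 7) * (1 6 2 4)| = 9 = |(0 8 6 2 5 9 4 1 7)|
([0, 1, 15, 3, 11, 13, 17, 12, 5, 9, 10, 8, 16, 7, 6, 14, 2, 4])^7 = (2 8 15 5 14 13 6 7 17 12 4 16 11)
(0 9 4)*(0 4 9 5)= [5, 1, 2, 3, 4, 0, 6, 7, 8, 9]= (9)(0 5)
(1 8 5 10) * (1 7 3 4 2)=(1 8 5 10 7 3 4 2)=[0, 8, 1, 4, 2, 10, 6, 3, 5, 9, 7]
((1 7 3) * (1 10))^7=(1 10 3 7)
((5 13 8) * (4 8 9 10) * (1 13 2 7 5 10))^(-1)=(1 9 13)(2 5 7)(4 10 8)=((1 13 9)(2 7 5)(4 8 10))^(-1)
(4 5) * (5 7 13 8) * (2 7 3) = (2 7 13 8 5 4 3) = [0, 1, 7, 2, 3, 4, 6, 13, 5, 9, 10, 11, 12, 8]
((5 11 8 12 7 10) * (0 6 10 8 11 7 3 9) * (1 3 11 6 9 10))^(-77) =((0 9)(1 3 10 5 7 8 12 11 6))^(-77) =(0 9)(1 7 6 5 11 10 12 3 8)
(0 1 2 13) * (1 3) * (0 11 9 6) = (0 3 1 2 13 11 9 6) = [3, 2, 13, 1, 4, 5, 0, 7, 8, 6, 10, 9, 12, 11]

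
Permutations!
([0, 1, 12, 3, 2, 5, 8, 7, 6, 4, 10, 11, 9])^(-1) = (2 4 9 12)(6 8)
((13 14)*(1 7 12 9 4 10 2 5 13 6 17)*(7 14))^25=((1 14 6 17)(2 5 13 7 12 9 4 10))^25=(1 14 6 17)(2 5 13 7 12 9 4 10)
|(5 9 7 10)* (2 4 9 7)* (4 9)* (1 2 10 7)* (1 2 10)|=5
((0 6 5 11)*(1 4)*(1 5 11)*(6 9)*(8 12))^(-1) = (0 11 6 9)(1 5 4)(8 12)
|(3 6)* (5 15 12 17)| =4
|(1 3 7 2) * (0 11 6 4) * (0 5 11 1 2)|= |(0 1 3 7)(4 5 11 6)|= 4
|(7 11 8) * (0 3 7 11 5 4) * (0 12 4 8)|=6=|(0 3 7 5 8 11)(4 12)|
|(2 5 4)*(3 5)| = 4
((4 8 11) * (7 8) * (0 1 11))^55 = ((0 1 11 4 7 8))^55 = (0 1 11 4 7 8)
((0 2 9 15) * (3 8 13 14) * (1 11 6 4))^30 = ((0 2 9 15)(1 11 6 4)(3 8 13 14))^30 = (0 9)(1 6)(2 15)(3 13)(4 11)(8 14)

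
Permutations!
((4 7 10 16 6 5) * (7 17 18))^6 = ((4 17 18 7 10 16 6 5))^6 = (4 6 10 18)(5 16 7 17)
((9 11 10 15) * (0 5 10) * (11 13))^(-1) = ((0 5 10 15 9 13 11))^(-1) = (0 11 13 9 15 10 5)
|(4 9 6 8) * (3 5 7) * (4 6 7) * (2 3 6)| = 8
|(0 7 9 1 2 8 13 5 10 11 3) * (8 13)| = |(0 7 9 1 2 13 5 10 11 3)| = 10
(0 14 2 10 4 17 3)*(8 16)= (0 14 2 10 4 17 3)(8 16)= [14, 1, 10, 0, 17, 5, 6, 7, 16, 9, 4, 11, 12, 13, 2, 15, 8, 3]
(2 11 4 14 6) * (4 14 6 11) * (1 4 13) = (1 4 6 2 13)(11 14) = [0, 4, 13, 3, 6, 5, 2, 7, 8, 9, 10, 14, 12, 1, 11]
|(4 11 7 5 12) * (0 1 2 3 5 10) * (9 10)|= |(0 1 2 3 5 12 4 11 7 9 10)|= 11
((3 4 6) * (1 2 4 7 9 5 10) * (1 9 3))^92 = (5 9 10)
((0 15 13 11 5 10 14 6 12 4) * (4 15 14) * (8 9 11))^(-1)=((0 14 6 12 15 13 8 9 11 5 10 4))^(-1)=(0 4 10 5 11 9 8 13 15 12 6 14)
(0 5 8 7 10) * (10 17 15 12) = (0 5 8 7 17 15 12 10) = [5, 1, 2, 3, 4, 8, 6, 17, 7, 9, 0, 11, 10, 13, 14, 12, 16, 15]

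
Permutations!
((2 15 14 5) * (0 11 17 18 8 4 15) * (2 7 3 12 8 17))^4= (18)(0 11 2)(3 15)(4 7)(5 8)(12 14)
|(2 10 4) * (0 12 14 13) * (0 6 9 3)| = 21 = |(0 12 14 13 6 9 3)(2 10 4)|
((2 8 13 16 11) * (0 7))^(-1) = ((0 7)(2 8 13 16 11))^(-1) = (0 7)(2 11 16 13 8)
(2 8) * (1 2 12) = (1 2 8 12) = [0, 2, 8, 3, 4, 5, 6, 7, 12, 9, 10, 11, 1]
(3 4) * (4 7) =(3 7 4) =[0, 1, 2, 7, 3, 5, 6, 4]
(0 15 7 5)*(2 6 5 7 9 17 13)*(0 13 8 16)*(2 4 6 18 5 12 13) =(0 15 9 17 8 16)(2 18 5)(4 6 12 13) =[15, 1, 18, 3, 6, 2, 12, 7, 16, 17, 10, 11, 13, 4, 14, 9, 0, 8, 5]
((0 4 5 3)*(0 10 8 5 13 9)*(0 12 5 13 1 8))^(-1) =(0 10 3 5 12 9 13 8 1 4)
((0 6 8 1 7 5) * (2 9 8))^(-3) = (0 1 2 5 8 6 7 9)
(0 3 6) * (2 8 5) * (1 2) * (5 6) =(0 3 5 1 2 8 6) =[3, 2, 8, 5, 4, 1, 0, 7, 6]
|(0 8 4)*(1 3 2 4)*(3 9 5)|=8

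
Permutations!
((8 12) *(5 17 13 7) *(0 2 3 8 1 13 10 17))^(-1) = (0 5 7 13 1 12 8 3 2)(10 17) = ((0 2 3 8 12 1 13 7 5)(10 17))^(-1)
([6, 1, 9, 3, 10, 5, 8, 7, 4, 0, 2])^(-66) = [10, 1, 8, 3, 0, 5, 2, 7, 9, 4, 6]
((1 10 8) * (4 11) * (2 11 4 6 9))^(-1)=((1 10 8)(2 11 6 9))^(-1)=(1 8 10)(2 9 6 11)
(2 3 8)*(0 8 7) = (0 8 2 3 7) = [8, 1, 3, 7, 4, 5, 6, 0, 2]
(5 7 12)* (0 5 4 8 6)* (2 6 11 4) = (0 5 7 12 2 6)(4 8 11) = [5, 1, 6, 3, 8, 7, 0, 12, 11, 9, 10, 4, 2]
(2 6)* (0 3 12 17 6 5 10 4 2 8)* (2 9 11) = [3, 1, 5, 12, 9, 10, 8, 7, 0, 11, 4, 2, 17, 13, 14, 15, 16, 6] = (0 3 12 17 6 8)(2 5 10 4 9 11)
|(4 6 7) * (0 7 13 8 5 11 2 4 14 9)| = |(0 7 14 9)(2 4 6 13 8 5 11)| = 28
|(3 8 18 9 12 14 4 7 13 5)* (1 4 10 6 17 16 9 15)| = 63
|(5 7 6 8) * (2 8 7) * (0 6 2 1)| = 7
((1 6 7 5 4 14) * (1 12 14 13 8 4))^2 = (14)(1 7)(4 8 13)(5 6)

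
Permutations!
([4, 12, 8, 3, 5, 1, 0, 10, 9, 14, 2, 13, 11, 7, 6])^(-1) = [6, 5, 10, 3, 0, 4, 14, 13, 2, 8, 7, 12, 1, 11, 9]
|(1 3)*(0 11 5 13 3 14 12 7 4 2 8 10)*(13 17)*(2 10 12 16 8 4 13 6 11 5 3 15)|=|(0 5 17 6 11 3 1 14 16 8 12 7 13 15 2 4 10)|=17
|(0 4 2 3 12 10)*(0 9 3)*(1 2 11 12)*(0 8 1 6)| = 24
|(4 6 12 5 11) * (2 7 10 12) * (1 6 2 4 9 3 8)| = 12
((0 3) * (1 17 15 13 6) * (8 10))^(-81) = (0 3)(1 6 13 15 17)(8 10)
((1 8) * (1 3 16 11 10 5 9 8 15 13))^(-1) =((1 15 13)(3 16 11 10 5 9 8))^(-1) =(1 13 15)(3 8 9 5 10 11 16)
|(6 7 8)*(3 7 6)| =3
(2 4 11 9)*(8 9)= [0, 1, 4, 3, 11, 5, 6, 7, 9, 2, 10, 8]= (2 4 11 8 9)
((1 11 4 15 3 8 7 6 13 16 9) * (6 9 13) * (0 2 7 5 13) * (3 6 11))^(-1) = ((0 2 7 9 1 3 8 5 13 16)(4 15 6 11))^(-1) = (0 16 13 5 8 3 1 9 7 2)(4 11 6 15)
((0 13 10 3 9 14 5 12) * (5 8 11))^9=(0 12 5 11 8 14 9 3 10 13)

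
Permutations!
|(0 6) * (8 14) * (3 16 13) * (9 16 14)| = |(0 6)(3 14 8 9 16 13)| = 6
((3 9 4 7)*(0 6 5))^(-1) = ((0 6 5)(3 9 4 7))^(-1) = (0 5 6)(3 7 4 9)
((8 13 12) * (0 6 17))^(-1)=((0 6 17)(8 13 12))^(-1)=(0 17 6)(8 12 13)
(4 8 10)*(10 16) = (4 8 16 10) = [0, 1, 2, 3, 8, 5, 6, 7, 16, 9, 4, 11, 12, 13, 14, 15, 10]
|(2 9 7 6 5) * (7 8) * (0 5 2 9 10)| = |(0 5 9 8 7 6 2 10)| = 8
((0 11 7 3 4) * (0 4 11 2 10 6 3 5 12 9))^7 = ((0 2 10 6 3 11 7 5 12 9))^7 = (0 5 3 2 12 11 10 9 7 6)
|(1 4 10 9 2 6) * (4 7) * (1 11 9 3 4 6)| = 6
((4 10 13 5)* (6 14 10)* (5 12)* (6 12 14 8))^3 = (14)(6 8)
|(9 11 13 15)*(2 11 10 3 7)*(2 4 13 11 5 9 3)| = |(2 5 9 10)(3 7 4 13 15)| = 20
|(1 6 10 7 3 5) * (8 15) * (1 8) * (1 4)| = |(1 6 10 7 3 5 8 15 4)| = 9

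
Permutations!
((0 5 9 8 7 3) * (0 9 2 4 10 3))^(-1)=(0 7 8 9 3 10 4 2 5)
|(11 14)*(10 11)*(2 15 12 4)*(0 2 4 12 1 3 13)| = 6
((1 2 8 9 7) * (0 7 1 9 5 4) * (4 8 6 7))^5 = (9)(0 4)(5 8)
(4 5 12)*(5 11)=(4 11 5 12)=[0, 1, 2, 3, 11, 12, 6, 7, 8, 9, 10, 5, 4]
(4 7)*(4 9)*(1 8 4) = (1 8 4 7 9) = [0, 8, 2, 3, 7, 5, 6, 9, 4, 1]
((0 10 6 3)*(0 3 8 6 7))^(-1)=(0 7 10)(6 8)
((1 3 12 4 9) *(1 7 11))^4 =(1 9 3 7 12 11 4)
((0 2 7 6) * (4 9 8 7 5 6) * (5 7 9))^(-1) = ((0 2 7 4 5 6)(8 9))^(-1) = (0 6 5 4 7 2)(8 9)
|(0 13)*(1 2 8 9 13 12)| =7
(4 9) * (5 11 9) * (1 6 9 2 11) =(1 6 9 4 5)(2 11) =[0, 6, 11, 3, 5, 1, 9, 7, 8, 4, 10, 2]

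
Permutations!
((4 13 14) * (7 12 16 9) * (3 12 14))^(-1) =(3 13 4 14 7 9 16 12)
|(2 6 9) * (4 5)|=6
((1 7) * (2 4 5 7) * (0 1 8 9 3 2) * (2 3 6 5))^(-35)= ((0 1)(2 4)(5 7 8 9 6))^(-35)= (9)(0 1)(2 4)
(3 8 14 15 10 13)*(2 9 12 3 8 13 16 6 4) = (2 9 12 3 13 8 14 15 10 16 6 4) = [0, 1, 9, 13, 2, 5, 4, 7, 14, 12, 16, 11, 3, 8, 15, 10, 6]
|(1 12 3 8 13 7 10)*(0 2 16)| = 21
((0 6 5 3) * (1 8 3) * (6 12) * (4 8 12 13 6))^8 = ((0 13 6 5 1 12 4 8 3))^8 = (0 3 8 4 12 1 5 6 13)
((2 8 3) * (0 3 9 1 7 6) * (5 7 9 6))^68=((0 3 2 8 6)(1 9)(5 7))^68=(9)(0 8 3 6 2)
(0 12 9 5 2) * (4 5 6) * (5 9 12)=(12)(0 5 2)(4 9 6)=[5, 1, 0, 3, 9, 2, 4, 7, 8, 6, 10, 11, 12]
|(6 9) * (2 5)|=|(2 5)(6 9)|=2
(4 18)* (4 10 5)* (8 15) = (4 18 10 5)(8 15) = [0, 1, 2, 3, 18, 4, 6, 7, 15, 9, 5, 11, 12, 13, 14, 8, 16, 17, 10]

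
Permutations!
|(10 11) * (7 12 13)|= |(7 12 13)(10 11)|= 6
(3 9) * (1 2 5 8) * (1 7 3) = (1 2 5 8 7 3 9) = [0, 2, 5, 9, 4, 8, 6, 3, 7, 1]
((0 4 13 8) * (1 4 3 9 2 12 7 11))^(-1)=(0 8 13 4 1 11 7 12 2 9 3)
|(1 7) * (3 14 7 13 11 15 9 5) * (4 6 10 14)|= 12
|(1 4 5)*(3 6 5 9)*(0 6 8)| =|(0 6 5 1 4 9 3 8)| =8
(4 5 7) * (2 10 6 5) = [0, 1, 10, 3, 2, 7, 5, 4, 8, 9, 6] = (2 10 6 5 7 4)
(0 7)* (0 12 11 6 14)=(0 7 12 11 6 14)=[7, 1, 2, 3, 4, 5, 14, 12, 8, 9, 10, 6, 11, 13, 0]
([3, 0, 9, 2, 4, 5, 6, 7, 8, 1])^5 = [0, 1, 2, 3, 4, 5, 6, 7, 8, 9]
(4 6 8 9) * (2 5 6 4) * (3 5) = (2 3 5 6 8 9) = [0, 1, 3, 5, 4, 6, 8, 7, 9, 2]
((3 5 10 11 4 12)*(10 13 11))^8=(3 13 4)(5 11 12)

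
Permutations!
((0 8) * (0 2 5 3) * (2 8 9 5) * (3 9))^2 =(9)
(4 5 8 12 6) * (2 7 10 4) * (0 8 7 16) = [8, 1, 16, 3, 5, 7, 2, 10, 12, 9, 4, 11, 6, 13, 14, 15, 0] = (0 8 12 6 2 16)(4 5 7 10)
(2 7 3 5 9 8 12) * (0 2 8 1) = (0 2 7 3 5 9 1)(8 12) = [2, 0, 7, 5, 4, 9, 6, 3, 12, 1, 10, 11, 8]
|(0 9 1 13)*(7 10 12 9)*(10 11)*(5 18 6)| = |(0 7 11 10 12 9 1 13)(5 18 6)| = 24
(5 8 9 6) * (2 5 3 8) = (2 5)(3 8 9 6) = [0, 1, 5, 8, 4, 2, 3, 7, 9, 6]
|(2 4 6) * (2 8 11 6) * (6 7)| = 4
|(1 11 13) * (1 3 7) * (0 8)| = |(0 8)(1 11 13 3 7)| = 10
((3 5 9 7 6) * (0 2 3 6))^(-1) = ((0 2 3 5 9 7))^(-1) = (0 7 9 5 3 2)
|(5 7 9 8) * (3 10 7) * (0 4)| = |(0 4)(3 10 7 9 8 5)| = 6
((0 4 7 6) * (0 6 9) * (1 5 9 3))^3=(0 3 9 7 5 4 1)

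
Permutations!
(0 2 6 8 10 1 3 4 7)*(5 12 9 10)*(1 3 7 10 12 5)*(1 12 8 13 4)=(0 2 6 13 4 10 3 1 7)(8 12 9)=[2, 7, 6, 1, 10, 5, 13, 0, 12, 8, 3, 11, 9, 4]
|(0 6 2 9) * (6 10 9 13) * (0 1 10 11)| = 6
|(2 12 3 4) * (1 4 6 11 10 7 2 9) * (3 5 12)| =|(1 4 9)(2 3 6 11 10 7)(5 12)| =6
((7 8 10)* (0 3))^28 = ((0 3)(7 8 10))^28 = (7 8 10)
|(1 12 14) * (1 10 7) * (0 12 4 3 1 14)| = |(0 12)(1 4 3)(7 14 10)| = 6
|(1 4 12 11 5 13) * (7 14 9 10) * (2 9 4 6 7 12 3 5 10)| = 24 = |(1 6 7 14 4 3 5 13)(2 9)(10 12 11)|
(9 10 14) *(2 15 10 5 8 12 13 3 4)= [0, 1, 15, 4, 2, 8, 6, 7, 12, 5, 14, 11, 13, 3, 9, 10]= (2 15 10 14 9 5 8 12 13 3 4)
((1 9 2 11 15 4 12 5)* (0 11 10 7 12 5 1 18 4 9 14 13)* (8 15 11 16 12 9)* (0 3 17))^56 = (4 18 5)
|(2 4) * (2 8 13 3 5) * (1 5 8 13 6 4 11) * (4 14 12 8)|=12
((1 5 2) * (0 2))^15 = (0 5 1 2)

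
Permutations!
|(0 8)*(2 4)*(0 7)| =|(0 8 7)(2 4)| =6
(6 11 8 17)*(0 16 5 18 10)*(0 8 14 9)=[16, 1, 2, 3, 4, 18, 11, 7, 17, 0, 8, 14, 12, 13, 9, 15, 5, 6, 10]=(0 16 5 18 10 8 17 6 11 14 9)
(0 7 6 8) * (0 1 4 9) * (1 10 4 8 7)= (0 1 8 10 4 9)(6 7)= [1, 8, 2, 3, 9, 5, 7, 6, 10, 0, 4]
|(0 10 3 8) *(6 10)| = |(0 6 10 3 8)| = 5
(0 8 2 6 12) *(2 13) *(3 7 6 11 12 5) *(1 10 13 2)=(0 8 2 11 12)(1 10 13)(3 7 6 5)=[8, 10, 11, 7, 4, 3, 5, 6, 2, 9, 13, 12, 0, 1]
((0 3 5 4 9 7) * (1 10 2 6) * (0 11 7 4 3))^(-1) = ((1 10 2 6)(3 5)(4 9)(7 11))^(-1) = (1 6 2 10)(3 5)(4 9)(7 11)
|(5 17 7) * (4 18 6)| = 3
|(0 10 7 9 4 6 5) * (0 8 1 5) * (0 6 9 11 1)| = 14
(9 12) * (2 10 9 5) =(2 10 9 12 5) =[0, 1, 10, 3, 4, 2, 6, 7, 8, 12, 9, 11, 5]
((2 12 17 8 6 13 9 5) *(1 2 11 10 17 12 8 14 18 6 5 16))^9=((1 2 8 5 11 10 17 14 18 6 13 9 16))^9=(1 6 10 2 13 17 8 9 14 5 16 18 11)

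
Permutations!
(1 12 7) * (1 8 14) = [0, 12, 2, 3, 4, 5, 6, 8, 14, 9, 10, 11, 7, 13, 1] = (1 12 7 8 14)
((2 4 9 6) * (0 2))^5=(9)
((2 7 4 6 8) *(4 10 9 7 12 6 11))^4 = ((2 12 6 8)(4 11)(7 10 9))^4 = (12)(7 10 9)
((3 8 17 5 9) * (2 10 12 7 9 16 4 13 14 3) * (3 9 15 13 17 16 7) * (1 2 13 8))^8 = (1 12 2 3 10)(4 17 5 7 15 8 16)(9 14 13)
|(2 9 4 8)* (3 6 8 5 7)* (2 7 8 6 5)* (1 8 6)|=|(1 8 7 3 5 6)(2 9 4)|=6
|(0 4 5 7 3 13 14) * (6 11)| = |(0 4 5 7 3 13 14)(6 11)| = 14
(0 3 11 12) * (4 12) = [3, 1, 2, 11, 12, 5, 6, 7, 8, 9, 10, 4, 0] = (0 3 11 4 12)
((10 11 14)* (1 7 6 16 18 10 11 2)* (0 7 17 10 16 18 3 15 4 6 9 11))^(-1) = ((0 7 9 11 14)(1 17 10 2)(3 15 4 6 18 16))^(-1) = (0 14 11 9 7)(1 2 10 17)(3 16 18 6 4 15)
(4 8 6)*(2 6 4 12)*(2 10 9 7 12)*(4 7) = (2 6)(4 8 7 12 10 9) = [0, 1, 6, 3, 8, 5, 2, 12, 7, 4, 9, 11, 10]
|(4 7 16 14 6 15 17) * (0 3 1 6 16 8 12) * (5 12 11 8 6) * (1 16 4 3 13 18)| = |(0 13 18 1 5 12)(3 16 14 4 7 6 15 17)(8 11)| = 24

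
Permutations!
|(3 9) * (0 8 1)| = 6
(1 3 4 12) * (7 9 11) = [0, 3, 2, 4, 12, 5, 6, 9, 8, 11, 10, 7, 1] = (1 3 4 12)(7 9 11)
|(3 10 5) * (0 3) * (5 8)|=|(0 3 10 8 5)|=5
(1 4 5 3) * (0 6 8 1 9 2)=[6, 4, 0, 9, 5, 3, 8, 7, 1, 2]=(0 6 8 1 4 5 3 9 2)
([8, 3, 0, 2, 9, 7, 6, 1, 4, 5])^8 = (0 2 3 1 7 5 9 4 8)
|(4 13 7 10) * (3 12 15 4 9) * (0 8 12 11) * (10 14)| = 12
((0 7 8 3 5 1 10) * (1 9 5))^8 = (0 8 1)(3 10 7)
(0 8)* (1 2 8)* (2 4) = [1, 4, 8, 3, 2, 5, 6, 7, 0] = (0 1 4 2 8)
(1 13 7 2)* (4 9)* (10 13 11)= [0, 11, 1, 3, 9, 5, 6, 2, 8, 4, 13, 10, 12, 7]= (1 11 10 13 7 2)(4 9)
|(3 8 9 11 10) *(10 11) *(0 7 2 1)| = |(11)(0 7 2 1)(3 8 9 10)| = 4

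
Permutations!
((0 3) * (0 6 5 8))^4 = (0 8 5 6 3)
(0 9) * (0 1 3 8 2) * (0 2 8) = (0 9 1 3) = [9, 3, 2, 0, 4, 5, 6, 7, 8, 1]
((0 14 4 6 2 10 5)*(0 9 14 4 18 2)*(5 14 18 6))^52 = (0 14 2 9 4 6 10 18 5)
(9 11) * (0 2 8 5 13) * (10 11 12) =[2, 1, 8, 3, 4, 13, 6, 7, 5, 12, 11, 9, 10, 0] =(0 2 8 5 13)(9 12 10 11)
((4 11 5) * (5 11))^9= (11)(4 5)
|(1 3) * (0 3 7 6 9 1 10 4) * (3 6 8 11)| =|(0 6 9 1 7 8 11 3 10 4)| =10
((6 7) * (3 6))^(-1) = (3 7 6)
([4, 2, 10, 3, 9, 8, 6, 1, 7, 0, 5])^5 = [9, 7, 1, 3, 0, 10, 6, 8, 5, 4, 2]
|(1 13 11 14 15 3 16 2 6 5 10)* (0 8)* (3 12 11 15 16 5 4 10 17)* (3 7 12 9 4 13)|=16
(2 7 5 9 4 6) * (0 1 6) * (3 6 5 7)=(0 1 5 9 4)(2 3 6)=[1, 5, 3, 6, 0, 9, 2, 7, 8, 4]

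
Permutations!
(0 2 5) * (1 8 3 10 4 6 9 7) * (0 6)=(0 2 5 6 9 7 1 8 3 10 4)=[2, 8, 5, 10, 0, 6, 9, 1, 3, 7, 4]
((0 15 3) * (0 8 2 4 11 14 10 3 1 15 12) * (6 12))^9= (1 15)(2 11 10 8 4 14 3)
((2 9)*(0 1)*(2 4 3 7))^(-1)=(0 1)(2 7 3 4 9)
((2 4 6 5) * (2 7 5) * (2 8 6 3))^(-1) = ((2 4 3)(5 7)(6 8))^(-1) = (2 3 4)(5 7)(6 8)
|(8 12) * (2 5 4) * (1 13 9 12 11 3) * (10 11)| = |(1 13 9 12 8 10 11 3)(2 5 4)| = 24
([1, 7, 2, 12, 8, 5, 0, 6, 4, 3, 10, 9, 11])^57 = (0 1 7 6)(3 12 11 9)(4 8)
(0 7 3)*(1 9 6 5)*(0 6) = (0 7 3 6 5 1 9) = [7, 9, 2, 6, 4, 1, 5, 3, 8, 0]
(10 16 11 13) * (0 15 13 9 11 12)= (0 15 13 10 16 12)(9 11)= [15, 1, 2, 3, 4, 5, 6, 7, 8, 11, 16, 9, 0, 10, 14, 13, 12]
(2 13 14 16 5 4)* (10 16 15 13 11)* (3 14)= (2 11 10 16 5 4)(3 14 15 13)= [0, 1, 11, 14, 2, 4, 6, 7, 8, 9, 16, 10, 12, 3, 15, 13, 5]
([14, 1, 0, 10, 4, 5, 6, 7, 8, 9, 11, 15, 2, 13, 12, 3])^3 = [2, 1, 12, 15, 4, 5, 6, 7, 8, 9, 3, 10, 14, 13, 0, 11]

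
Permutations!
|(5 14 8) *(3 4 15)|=|(3 4 15)(5 14 8)|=3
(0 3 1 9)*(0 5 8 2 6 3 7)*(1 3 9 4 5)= (0 7)(1 4 5 8 2 6 9)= [7, 4, 6, 3, 5, 8, 9, 0, 2, 1]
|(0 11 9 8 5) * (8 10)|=6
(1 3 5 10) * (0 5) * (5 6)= [6, 3, 2, 0, 4, 10, 5, 7, 8, 9, 1]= (0 6 5 10 1 3)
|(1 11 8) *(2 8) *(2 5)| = 5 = |(1 11 5 2 8)|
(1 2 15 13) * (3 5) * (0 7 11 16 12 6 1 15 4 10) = (0 7 11 16 12 6 1 2 4 10)(3 5)(13 15) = [7, 2, 4, 5, 10, 3, 1, 11, 8, 9, 0, 16, 6, 15, 14, 13, 12]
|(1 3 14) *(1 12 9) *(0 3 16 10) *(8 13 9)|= 10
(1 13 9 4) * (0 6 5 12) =[6, 13, 2, 3, 1, 12, 5, 7, 8, 4, 10, 11, 0, 9] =(0 6 5 12)(1 13 9 4)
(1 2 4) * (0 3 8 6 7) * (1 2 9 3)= (0 1 9 3 8 6 7)(2 4)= [1, 9, 4, 8, 2, 5, 7, 0, 6, 3]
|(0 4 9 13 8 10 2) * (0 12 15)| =|(0 4 9 13 8 10 2 12 15)| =9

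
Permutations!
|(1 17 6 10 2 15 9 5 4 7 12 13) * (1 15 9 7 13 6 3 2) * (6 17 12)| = 13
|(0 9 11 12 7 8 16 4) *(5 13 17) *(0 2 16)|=|(0 9 11 12 7 8)(2 16 4)(5 13 17)|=6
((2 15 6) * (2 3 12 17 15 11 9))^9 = (3 6 15 17 12)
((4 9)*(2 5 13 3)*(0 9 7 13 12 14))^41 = (0 9 4 7 13 3 2 5 12 14)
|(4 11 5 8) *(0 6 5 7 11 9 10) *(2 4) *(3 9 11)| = 11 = |(0 6 5 8 2 4 11 7 3 9 10)|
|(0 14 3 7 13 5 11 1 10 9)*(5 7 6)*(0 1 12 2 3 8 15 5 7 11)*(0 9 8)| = |(0 14)(1 10 8 15 5 9)(2 3 6 7 13 11 12)| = 42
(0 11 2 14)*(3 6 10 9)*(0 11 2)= (0 2 14 11)(3 6 10 9)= [2, 1, 14, 6, 4, 5, 10, 7, 8, 3, 9, 0, 12, 13, 11]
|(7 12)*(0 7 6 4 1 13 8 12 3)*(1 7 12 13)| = 6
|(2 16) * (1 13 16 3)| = 5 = |(1 13 16 2 3)|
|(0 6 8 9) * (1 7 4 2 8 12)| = 9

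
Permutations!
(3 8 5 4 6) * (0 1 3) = (0 1 3 8 5 4 6) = [1, 3, 2, 8, 6, 4, 0, 7, 5]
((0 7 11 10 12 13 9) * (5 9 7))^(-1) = (0 9 5)(7 13 12 10 11)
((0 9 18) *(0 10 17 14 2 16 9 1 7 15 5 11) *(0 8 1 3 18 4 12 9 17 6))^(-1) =((0 3 18 10 6)(1 7 15 5 11 8)(2 16 17 14)(4 12 9))^(-1) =(0 6 10 18 3)(1 8 11 5 15 7)(2 14 17 16)(4 9 12)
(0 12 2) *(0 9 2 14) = (0 12 14)(2 9) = [12, 1, 9, 3, 4, 5, 6, 7, 8, 2, 10, 11, 14, 13, 0]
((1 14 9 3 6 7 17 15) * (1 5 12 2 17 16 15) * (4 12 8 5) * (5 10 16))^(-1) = (1 17 2 12 4 15 16 10 8 5 7 6 3 9 14)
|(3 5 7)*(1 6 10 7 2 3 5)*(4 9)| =14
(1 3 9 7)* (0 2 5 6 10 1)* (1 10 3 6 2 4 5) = (10)(0 4 5 2 1 6 3 9 7) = [4, 6, 1, 9, 5, 2, 3, 0, 8, 7, 10]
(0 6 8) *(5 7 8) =(0 6 5 7 8) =[6, 1, 2, 3, 4, 7, 5, 8, 0]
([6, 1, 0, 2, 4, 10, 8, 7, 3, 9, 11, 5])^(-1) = (0 2 3 8 6)(5 11 10)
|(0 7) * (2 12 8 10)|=4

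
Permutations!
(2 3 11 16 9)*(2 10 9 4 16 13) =(2 3 11 13)(4 16)(9 10) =[0, 1, 3, 11, 16, 5, 6, 7, 8, 10, 9, 13, 12, 2, 14, 15, 4]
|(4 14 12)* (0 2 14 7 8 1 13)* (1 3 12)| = |(0 2 14 1 13)(3 12 4 7 8)| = 5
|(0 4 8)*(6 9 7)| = |(0 4 8)(6 9 7)| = 3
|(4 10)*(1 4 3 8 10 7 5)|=|(1 4 7 5)(3 8 10)|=12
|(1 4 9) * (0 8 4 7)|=|(0 8 4 9 1 7)|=6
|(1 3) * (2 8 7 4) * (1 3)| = |(2 8 7 4)| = 4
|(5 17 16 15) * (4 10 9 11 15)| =8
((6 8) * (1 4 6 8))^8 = ((8)(1 4 6))^8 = (8)(1 6 4)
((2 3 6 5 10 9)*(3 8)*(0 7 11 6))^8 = (0 8 9 5 11)(2 10 6 7 3)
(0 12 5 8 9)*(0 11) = (0 12 5 8 9 11) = [12, 1, 2, 3, 4, 8, 6, 7, 9, 11, 10, 0, 5]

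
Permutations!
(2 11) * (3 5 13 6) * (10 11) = [0, 1, 10, 5, 4, 13, 3, 7, 8, 9, 11, 2, 12, 6] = (2 10 11)(3 5 13 6)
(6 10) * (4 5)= (4 5)(6 10)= [0, 1, 2, 3, 5, 4, 10, 7, 8, 9, 6]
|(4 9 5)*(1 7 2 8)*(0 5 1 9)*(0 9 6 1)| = 20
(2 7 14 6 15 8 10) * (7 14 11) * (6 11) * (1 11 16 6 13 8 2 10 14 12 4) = (1 11 7 13 8 14 16 6 15 2 12 4) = [0, 11, 12, 3, 1, 5, 15, 13, 14, 9, 10, 7, 4, 8, 16, 2, 6]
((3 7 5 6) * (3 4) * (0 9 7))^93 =((0 9 7 5 6 4 3))^93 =(0 7 6 3 9 5 4)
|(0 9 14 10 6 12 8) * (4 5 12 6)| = 8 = |(0 9 14 10 4 5 12 8)|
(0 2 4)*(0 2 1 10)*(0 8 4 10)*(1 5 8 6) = [5, 0, 10, 3, 2, 8, 1, 7, 4, 9, 6] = (0 5 8 4 2 10 6 1)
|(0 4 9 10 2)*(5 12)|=10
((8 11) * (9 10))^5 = (8 11)(9 10) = ((8 11)(9 10))^5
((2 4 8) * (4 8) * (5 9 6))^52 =((2 8)(5 9 6))^52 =(5 9 6)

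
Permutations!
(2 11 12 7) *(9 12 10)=[0, 1, 11, 3, 4, 5, 6, 2, 8, 12, 9, 10, 7]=(2 11 10 9 12 7)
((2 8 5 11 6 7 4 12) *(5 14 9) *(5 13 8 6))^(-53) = (2 7 12 6 4)(5 11)(8 13 9 14)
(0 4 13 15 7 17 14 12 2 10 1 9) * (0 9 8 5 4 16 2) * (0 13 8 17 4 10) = [16, 17, 0, 3, 8, 10, 6, 4, 5, 9, 1, 11, 13, 15, 12, 7, 2, 14] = (0 16 2)(1 17 14 12 13 15 7 4 8 5 10)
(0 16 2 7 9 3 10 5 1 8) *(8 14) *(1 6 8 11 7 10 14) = [16, 1, 10, 14, 4, 6, 8, 9, 0, 3, 5, 7, 12, 13, 11, 15, 2] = (0 16 2 10 5 6 8)(3 14 11 7 9)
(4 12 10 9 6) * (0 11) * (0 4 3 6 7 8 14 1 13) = (0 11 4 12 10 9 7 8 14 1 13)(3 6) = [11, 13, 2, 6, 12, 5, 3, 8, 14, 7, 9, 4, 10, 0, 1]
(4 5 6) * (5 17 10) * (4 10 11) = (4 17 11)(5 6 10) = [0, 1, 2, 3, 17, 6, 10, 7, 8, 9, 5, 4, 12, 13, 14, 15, 16, 11]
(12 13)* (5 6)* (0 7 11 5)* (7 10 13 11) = [10, 1, 2, 3, 4, 6, 0, 7, 8, 9, 13, 5, 11, 12] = (0 10 13 12 11 5 6)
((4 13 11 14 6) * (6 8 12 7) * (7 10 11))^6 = (4 7)(6 13)(8 12 10 11 14) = ((4 13 7 6)(8 12 10 11 14))^6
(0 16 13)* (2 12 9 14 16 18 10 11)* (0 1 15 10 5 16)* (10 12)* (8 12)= (0 18 5 16 13 1 15 8 12 9 14)(2 10 11)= [18, 15, 10, 3, 4, 16, 6, 7, 12, 14, 11, 2, 9, 1, 0, 8, 13, 17, 5]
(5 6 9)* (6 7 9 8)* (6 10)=[0, 1, 2, 3, 4, 7, 8, 9, 10, 5, 6]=(5 7 9)(6 8 10)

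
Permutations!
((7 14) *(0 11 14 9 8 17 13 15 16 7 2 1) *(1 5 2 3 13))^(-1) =(0 1 17 8 9 7 16 15 13 3 14 11)(2 5) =((0 11 14 3 13 15 16 7 9 8 17 1)(2 5))^(-1)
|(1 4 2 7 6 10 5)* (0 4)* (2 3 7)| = |(0 4 3 7 6 10 5 1)| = 8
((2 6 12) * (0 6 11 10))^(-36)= ((0 6 12 2 11 10))^(-36)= (12)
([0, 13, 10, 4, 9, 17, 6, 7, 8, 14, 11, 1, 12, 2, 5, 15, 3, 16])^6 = (1 13 2 10 11)(3 16 17 5 14 9 4)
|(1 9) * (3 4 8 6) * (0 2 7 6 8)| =6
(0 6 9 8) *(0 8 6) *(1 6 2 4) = (1 6 9 2 4) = [0, 6, 4, 3, 1, 5, 9, 7, 8, 2]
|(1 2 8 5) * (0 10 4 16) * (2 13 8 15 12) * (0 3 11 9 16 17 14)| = 60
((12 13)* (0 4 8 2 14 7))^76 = (0 14 8)(2 4 7)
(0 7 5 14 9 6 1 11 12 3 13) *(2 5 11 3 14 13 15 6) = (0 7 11 12 14 9 2 5 13)(1 3 15 6) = [7, 3, 5, 15, 4, 13, 1, 11, 8, 2, 10, 12, 14, 0, 9, 6]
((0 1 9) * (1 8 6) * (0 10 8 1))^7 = (0 1 9 10 8 6)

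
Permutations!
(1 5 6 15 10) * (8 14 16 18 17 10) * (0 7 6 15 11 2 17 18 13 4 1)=(18)(0 7 6 11 2 17 10)(1 5 15 8 14 16 13 4)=[7, 5, 17, 3, 1, 15, 11, 6, 14, 9, 0, 2, 12, 4, 16, 8, 13, 10, 18]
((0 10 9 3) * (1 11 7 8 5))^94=(0 9)(1 5 8 7 11)(3 10)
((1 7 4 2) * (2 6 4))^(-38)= (1 7 2)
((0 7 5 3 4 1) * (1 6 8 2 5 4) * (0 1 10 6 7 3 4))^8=(0 7 4 5 2 8 6 10 3)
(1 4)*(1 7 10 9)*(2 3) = (1 4 7 10 9)(2 3) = [0, 4, 3, 2, 7, 5, 6, 10, 8, 1, 9]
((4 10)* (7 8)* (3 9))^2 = (10)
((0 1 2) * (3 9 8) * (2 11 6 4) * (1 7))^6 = ((0 7 1 11 6 4 2)(3 9 8))^6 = (0 2 4 6 11 1 7)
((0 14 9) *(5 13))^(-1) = ((0 14 9)(5 13))^(-1) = (0 9 14)(5 13)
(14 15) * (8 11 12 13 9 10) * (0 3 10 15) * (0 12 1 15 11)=[3, 15, 2, 10, 4, 5, 6, 7, 0, 11, 8, 1, 13, 9, 12, 14]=(0 3 10 8)(1 15 14 12 13 9 11)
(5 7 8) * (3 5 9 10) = (3 5 7 8 9 10) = [0, 1, 2, 5, 4, 7, 6, 8, 9, 10, 3]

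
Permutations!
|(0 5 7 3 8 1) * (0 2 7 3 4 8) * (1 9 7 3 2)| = |(0 5 2 3)(4 8 9 7)| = 4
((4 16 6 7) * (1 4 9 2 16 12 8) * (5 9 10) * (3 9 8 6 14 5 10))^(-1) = ((1 4 12 6 7 3 9 2 16 14 5 8))^(-1) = (1 8 5 14 16 2 9 3 7 6 12 4)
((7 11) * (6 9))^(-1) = (6 9)(7 11)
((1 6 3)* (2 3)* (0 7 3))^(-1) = (0 2 6 1 3 7)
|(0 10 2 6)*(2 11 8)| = |(0 10 11 8 2 6)| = 6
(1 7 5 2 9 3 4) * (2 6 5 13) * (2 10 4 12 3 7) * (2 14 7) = (1 14 7 13 10 4)(2 9)(3 12)(5 6) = [0, 14, 9, 12, 1, 6, 5, 13, 8, 2, 4, 11, 3, 10, 7]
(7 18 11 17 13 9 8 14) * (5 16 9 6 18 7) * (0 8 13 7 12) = (0 8 14 5 16 9 13 6 18 11 17 7 12) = [8, 1, 2, 3, 4, 16, 18, 12, 14, 13, 10, 17, 0, 6, 5, 15, 9, 7, 11]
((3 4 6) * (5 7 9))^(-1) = ((3 4 6)(5 7 9))^(-1) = (3 6 4)(5 9 7)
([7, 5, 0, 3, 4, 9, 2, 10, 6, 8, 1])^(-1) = [2, 10, 6, 3, 4, 1, 8, 0, 9, 5, 7]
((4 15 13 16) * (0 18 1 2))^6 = ((0 18 1 2)(4 15 13 16))^6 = (0 1)(2 18)(4 13)(15 16)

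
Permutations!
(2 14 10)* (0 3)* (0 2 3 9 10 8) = (0 9 10 3 2 14 8) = [9, 1, 14, 2, 4, 5, 6, 7, 0, 10, 3, 11, 12, 13, 8]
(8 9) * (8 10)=(8 9 10)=[0, 1, 2, 3, 4, 5, 6, 7, 9, 10, 8]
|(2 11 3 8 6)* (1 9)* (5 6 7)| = 14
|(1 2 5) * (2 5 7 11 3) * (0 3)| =10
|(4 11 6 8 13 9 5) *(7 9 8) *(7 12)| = 14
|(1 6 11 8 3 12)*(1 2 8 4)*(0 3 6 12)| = |(0 3)(1 12 2 8 6 11 4)| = 14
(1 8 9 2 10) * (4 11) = (1 8 9 2 10)(4 11) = [0, 8, 10, 3, 11, 5, 6, 7, 9, 2, 1, 4]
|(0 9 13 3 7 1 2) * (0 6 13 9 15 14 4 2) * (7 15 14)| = 10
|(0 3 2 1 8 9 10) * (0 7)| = 8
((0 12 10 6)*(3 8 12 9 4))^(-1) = ((0 9 4 3 8 12 10 6))^(-1) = (0 6 10 12 8 3 4 9)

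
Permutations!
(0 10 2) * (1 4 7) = (0 10 2)(1 4 7) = [10, 4, 0, 3, 7, 5, 6, 1, 8, 9, 2]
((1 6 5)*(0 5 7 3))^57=(0 6)(1 3)(5 7)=((0 5 1 6 7 3))^57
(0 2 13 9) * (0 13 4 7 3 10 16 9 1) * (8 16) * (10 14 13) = (0 2 4 7 3 14 13 1)(8 16 9 10) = [2, 0, 4, 14, 7, 5, 6, 3, 16, 10, 8, 11, 12, 1, 13, 15, 9]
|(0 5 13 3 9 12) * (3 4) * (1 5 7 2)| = |(0 7 2 1 5 13 4 3 9 12)| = 10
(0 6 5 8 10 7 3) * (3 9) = (0 6 5 8 10 7 9 3) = [6, 1, 2, 0, 4, 8, 5, 9, 10, 3, 7]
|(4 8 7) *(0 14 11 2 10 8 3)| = 9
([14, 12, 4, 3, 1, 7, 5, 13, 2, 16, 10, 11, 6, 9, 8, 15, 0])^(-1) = [16, 4, 8, 3, 2, 6, 12, 5, 14, 13, 10, 11, 1, 7, 0, 15, 9]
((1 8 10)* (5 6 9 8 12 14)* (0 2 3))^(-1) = (0 3 2)(1 10 8 9 6 5 14 12)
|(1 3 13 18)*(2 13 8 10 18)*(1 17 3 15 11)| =30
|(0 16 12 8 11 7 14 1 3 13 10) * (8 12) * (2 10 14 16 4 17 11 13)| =13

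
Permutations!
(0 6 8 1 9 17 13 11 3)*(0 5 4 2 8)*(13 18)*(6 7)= [7, 9, 8, 5, 2, 4, 0, 6, 1, 17, 10, 3, 12, 11, 14, 15, 16, 18, 13]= (0 7 6)(1 9 17 18 13 11 3 5 4 2 8)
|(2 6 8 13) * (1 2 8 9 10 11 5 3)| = |(1 2 6 9 10 11 5 3)(8 13)| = 8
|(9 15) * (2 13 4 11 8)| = |(2 13 4 11 8)(9 15)| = 10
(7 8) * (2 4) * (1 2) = (1 2 4)(7 8) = [0, 2, 4, 3, 1, 5, 6, 8, 7]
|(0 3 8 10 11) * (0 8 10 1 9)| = |(0 3 10 11 8 1 9)| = 7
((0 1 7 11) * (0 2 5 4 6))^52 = ((0 1 7 11 2 5 4 6))^52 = (0 2)(1 5)(4 7)(6 11)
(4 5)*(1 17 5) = (1 17 5 4) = [0, 17, 2, 3, 1, 4, 6, 7, 8, 9, 10, 11, 12, 13, 14, 15, 16, 5]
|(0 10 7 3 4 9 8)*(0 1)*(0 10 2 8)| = 9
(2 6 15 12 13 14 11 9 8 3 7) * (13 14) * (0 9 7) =(0 9 8 3)(2 6 15 12 14 11 7) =[9, 1, 6, 0, 4, 5, 15, 2, 3, 8, 10, 7, 14, 13, 11, 12]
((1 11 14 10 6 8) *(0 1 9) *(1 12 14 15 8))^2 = (0 14 6 11 8)(1 15 9 12 10)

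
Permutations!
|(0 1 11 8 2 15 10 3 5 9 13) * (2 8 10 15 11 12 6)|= |(15)(0 1 12 6 2 11 10 3 5 9 13)|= 11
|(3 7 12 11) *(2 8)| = 4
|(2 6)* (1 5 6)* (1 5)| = 3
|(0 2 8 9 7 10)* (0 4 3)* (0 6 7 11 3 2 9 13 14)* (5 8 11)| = 42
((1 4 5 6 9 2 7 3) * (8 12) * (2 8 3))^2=((1 4 5 6 9 8 12 3)(2 7))^2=(1 5 9 12)(3 4 6 8)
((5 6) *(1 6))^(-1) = (1 5 6)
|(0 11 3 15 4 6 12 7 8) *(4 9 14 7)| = 24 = |(0 11 3 15 9 14 7 8)(4 6 12)|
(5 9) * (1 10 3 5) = (1 10 3 5 9) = [0, 10, 2, 5, 4, 9, 6, 7, 8, 1, 3]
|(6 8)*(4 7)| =|(4 7)(6 8)| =2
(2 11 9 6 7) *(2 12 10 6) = (2 11 9)(6 7 12 10) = [0, 1, 11, 3, 4, 5, 7, 12, 8, 2, 6, 9, 10]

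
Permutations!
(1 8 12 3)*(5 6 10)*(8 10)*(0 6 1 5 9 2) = (0 6 8 12 3 5 1 10 9 2) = [6, 10, 0, 5, 4, 1, 8, 7, 12, 2, 9, 11, 3]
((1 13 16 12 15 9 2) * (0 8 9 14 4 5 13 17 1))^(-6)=(17)(0 9)(2 8)(4 5 13 16 12 15 14)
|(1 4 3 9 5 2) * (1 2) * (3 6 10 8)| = 8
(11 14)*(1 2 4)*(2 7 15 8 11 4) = (1 7 15 8 11 14 4) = [0, 7, 2, 3, 1, 5, 6, 15, 11, 9, 10, 14, 12, 13, 4, 8]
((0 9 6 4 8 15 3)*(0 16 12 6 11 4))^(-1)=(0 6 12 16 3 15 8 4 11 9)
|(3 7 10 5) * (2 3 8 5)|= 4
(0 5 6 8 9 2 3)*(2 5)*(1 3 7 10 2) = (0 1 3)(2 7 10)(5 6 8 9) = [1, 3, 7, 0, 4, 6, 8, 10, 9, 5, 2]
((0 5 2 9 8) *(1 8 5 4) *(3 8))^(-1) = (0 8 3 1 4)(2 5 9)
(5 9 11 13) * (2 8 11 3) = [0, 1, 8, 2, 4, 9, 6, 7, 11, 3, 10, 13, 12, 5] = (2 8 11 13 5 9 3)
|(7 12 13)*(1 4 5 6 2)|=15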